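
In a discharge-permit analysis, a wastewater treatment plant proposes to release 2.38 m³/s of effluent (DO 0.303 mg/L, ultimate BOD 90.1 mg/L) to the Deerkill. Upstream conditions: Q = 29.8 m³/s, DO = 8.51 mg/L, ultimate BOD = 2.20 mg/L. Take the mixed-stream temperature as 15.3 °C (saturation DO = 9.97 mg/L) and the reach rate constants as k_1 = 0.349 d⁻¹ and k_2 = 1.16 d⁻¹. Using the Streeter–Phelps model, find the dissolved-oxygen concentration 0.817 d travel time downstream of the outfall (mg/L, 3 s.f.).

DO ≈ 7.80 mg/L

Mixed DO = (29.8×8.51 + 2.38×0.303)/(29.8+2.38) = 254.3/32.18 = 7.903 mg/L.
Mixed L₀ = (29.8×2.20 + 2.38×90.1)/(32.18) = 280.0/32.18 = 8.701 mg/L.
Initial deficit D₀ = C_s − DO₀ = 9.97 − 7.903 = 2.067 mg/L.
D(0.817) = [0.349×8.701/(1.16−0.349)](e^(−0.349×0.817) − e^(−1.16×0.817)) + 2.067 e^(−1.16×0.817)
= 3.744 × (0.7519 − 0.3876) + 2.067 × 0.3876 = 2.165 mg/L.
DO = 9.97 − 2.165 = 7.805 mg/L.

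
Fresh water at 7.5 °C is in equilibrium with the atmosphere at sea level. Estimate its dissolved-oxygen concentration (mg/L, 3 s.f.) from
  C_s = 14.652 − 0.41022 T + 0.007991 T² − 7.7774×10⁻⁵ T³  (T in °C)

C_s ≈ 12.0 mg/L

C_s = 14.652 − 0.41022×7.5 + 0.007991×7.5² − 7.7774×10⁻⁵×7.5³ = 11.99 mg/L.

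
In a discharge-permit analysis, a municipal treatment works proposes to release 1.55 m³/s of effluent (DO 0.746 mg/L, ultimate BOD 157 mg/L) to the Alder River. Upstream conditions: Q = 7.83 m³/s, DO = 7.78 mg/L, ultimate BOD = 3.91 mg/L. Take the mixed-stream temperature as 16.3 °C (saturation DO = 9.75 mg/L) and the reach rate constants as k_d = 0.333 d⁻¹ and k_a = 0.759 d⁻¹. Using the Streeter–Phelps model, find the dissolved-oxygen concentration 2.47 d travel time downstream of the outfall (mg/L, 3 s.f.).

DO ≈ 2.74 mg/L

Mixed DO = (7.83×7.78 + 1.55×0.746)/(7.83+1.55) = 62.07/9.380 = 6.618 mg/L.
Mixed L₀ = (7.83×3.91 + 1.55×157)/(9.380) = 274.0/9.380 = 29.21 mg/L.
Initial deficit D₀ = C_s − DO₀ = 9.75 − 6.618 = 3.132 mg/L.
D(2.47) = [0.333×29.21/(0.759−0.333)](e^(−0.333×2.47) − e^(−0.759×2.47)) + 3.132 e^(−0.759×2.47)
= 22.83 × (0.4393 − 0.1534) + 3.132 × 0.1534 = 7.009 mg/L.
DO = 9.75 − 7.009 = 2.741 mg/L.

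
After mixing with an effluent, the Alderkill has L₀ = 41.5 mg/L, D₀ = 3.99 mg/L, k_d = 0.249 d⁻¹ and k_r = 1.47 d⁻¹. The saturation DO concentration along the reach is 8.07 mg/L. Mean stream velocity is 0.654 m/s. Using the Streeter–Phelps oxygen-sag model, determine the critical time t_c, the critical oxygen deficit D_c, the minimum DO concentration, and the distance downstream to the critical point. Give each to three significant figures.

t_c = [1/(k_r−k_d)] ln[(k_r/k_d)(1 − D₀(k_r−k_d)/(k_d L₀))]
= [1/(1.47−0.249)] ln[(1.47/0.249)(1 − 3.99×1.221/(0.249×41.5))]
= (1/1.221) ln[5.904 × 0.5285] = 0.8190 × ln(3.120) = 0.8190 × 1.138 = 0.9320 d.
L(t_c) = L₀ e^(−k_d t_c) = 41.5 × 0.7929 = 32.91 mg/L, and at the critical point k_r D_c = k_d L, so D_c = (0.249/1.47) × 32.91 = 5.574 mg/L.
Minimum DO = C_s − D_c = 8.07 − 5.574 = 2.496 mg/L.
x_c = v t_c = 0.654 m/s × 0.9320 d × 86400 s/d = 52660 m ≈ 52.7 km.

t_c ≈ 0.932 d; D_c ≈ 5.57 mg/L; min DO ≈ 2.50 mg/L; x_c ≈ 52.7 km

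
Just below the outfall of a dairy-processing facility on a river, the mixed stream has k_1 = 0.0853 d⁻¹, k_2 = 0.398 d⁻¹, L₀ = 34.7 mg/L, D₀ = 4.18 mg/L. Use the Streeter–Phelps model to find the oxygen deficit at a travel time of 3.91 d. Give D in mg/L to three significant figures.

k_1 L₀/(k_2−k_1) = 0.0853×34.7/(0.398−0.0853) = 2.960/0.3127 = 9.466 mg/L.
e^(−k_1 t) = e^(−0.0853×3.910) = 0.7164; e^(−k_2 t) = e^(−0.398×3.910) = 0.2109.
D = 9.466 × (0.7164 − 0.2109) + 4.18 × 0.2109 = 4.784 + 0.8817 = 5.666 mg/L.

D ≈ 5.67 mg/L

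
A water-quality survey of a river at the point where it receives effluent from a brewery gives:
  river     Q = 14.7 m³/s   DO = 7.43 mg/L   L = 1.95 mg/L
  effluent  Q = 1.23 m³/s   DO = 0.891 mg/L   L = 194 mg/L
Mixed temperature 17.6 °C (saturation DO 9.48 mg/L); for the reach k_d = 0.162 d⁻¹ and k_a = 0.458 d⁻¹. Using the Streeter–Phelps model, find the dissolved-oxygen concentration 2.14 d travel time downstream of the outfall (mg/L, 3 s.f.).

Mixed DO = (14.7×7.43 + 1.23×0.891)/(14.7+1.23) = 110.3/15.93 = 6.925 mg/L.
Mixed L₀ = (14.7×1.95 + 1.23×194)/(15.93) = 267.3/15.93 = 16.78 mg/L.
Initial deficit D₀ = C_s − DO₀ = 9.48 − 6.925 = 2.555 mg/L.
D(2.14) = [0.162×16.78/(0.458−0.162)](e^(−0.162×2.14) − e^(−0.458×2.14)) + 2.555 e^(−0.458×2.14)
= 9.183 × (0.7070 − 0.3753) + 2.555 × 0.3753 = 4.005 mg/L.
DO = 9.48 − 4.005 = 5.475 mg/L.

DO ≈ 5.47 mg/L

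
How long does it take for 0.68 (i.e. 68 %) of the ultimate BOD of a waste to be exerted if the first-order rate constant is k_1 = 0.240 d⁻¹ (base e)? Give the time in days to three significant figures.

t ≈ 4.75 d

y/L₀ = 1 − e^(−k_1 t) = 0.68 ⇒ e^(−k_1 t) = 0.320
t = −ln(0.320) / 0.240 = 1.139 / 0.240 = 4.748 d.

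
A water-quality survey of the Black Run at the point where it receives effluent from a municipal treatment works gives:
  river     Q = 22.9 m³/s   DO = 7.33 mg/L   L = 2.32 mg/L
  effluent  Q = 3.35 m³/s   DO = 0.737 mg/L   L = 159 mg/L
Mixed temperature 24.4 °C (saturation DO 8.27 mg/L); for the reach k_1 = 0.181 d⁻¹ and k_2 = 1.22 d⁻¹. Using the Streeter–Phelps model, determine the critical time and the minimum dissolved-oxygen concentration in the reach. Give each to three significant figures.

Mixed DO = (22.9×7.33 + 3.35×0.737)/(22.9+3.35) = 170.3/26.25 = 6.489 mg/L.
Mixed L₀ = (22.9×2.32 + 3.35×159)/(26.25) = 585.8/26.25 = 22.32 mg/L.
Initial deficit D₀ = C_s − DO₀ = 8.27 − 6.489 = 1.781 mg/L.
t_c = (1/1.039) ln[(1.22/0.181)(1 − 1.781×1.039/(0.181×22.32))] = 0.9625 × ln(3.652) = 1.247 d.
D_c = (0.181/1.22) × 22.32 × e^(−0.181×1.247) = 0.1484 × 22.32 × 0.7980 = 2.642 mg/L.
Minimum DO = 8.27 − 2.642 = 5.628 mg/L.

t_c ≈ 1.25 d; minimum DO ≈ 5.63 mg/L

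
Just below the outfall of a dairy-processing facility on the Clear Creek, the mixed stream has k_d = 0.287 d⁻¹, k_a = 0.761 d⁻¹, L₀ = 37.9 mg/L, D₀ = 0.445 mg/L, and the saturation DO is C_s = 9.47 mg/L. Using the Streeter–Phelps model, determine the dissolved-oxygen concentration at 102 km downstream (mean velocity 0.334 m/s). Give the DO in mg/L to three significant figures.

Travel time t = x/v = 102 km / (0.334 m/s) = 102000 m / 0.334 m/s = 305400 s = 3.535 d.
k_d L₀/(k_a−k_d) = 0.287×37.9/(0.761−0.287) = 10.88/0.4740 = 22.95 mg/L.
e^(−k_d t) = e^(−0.287×3.535) = 0.3626; e^(−k_a t) = e^(−0.761×3.535) = 0.06789.
D = 22.95 × (0.3626 − 0.06789) + 0.445 × 0.06789 = 6.763 + 0.03021 = 6.793 mg/L.
DO = C_s − D = 9.47 − 6.793 = 2.677 mg/L.

DO ≈ 2.68 mg/L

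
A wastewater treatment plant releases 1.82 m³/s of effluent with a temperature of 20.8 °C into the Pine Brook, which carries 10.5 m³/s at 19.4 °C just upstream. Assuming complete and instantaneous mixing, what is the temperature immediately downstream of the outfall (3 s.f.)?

Flow-weighted mixing: C = (Q_r C_r + Q_w C_w)/(Q_r + Q_w)
= (10.5×19.4 + 1.82×20.8)/(10.5 + 1.82) = 241.6/12.32 = 19.61 °C.

19.6 °C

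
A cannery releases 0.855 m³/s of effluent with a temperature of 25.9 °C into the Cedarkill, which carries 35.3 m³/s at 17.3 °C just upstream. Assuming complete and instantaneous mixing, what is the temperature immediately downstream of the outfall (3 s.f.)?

17.5 °C

Flow-weighted mixing: C = (Q_r C_r + Q_w C_w)/(Q_r + Q_w)
= (35.3×17.3 + 0.855×25.9)/(35.3 + 0.855) = 632.8/36.15 = 17.50 °C.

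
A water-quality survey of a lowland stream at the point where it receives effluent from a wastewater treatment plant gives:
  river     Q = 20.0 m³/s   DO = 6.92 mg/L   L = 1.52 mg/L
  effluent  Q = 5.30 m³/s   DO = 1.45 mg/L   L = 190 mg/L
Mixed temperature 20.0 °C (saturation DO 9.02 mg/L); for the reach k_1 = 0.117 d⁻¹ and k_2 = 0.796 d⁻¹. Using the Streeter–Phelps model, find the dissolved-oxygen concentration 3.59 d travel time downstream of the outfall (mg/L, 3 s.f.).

DO ≈ 4.60 mg/L

Mixed DO = (20.0×6.92 + 5.30×1.45)/(20.0+5.30) = 146.1/25.30 = 5.774 mg/L.
Mixed L₀ = (20.0×1.52 + 5.30×190)/(25.30) = 1037/25.30 = 41.00 mg/L.
Initial deficit D₀ = C_s − DO₀ = 9.02 − 5.774 = 3.246 mg/L.
D(3.59) = [0.117×41.00/(0.796−0.117)](e^(−0.117×3.59) − e^(−0.796×3.59)) + 3.246 e^(−0.796×3.59)
= 7.065 × (0.6570 − 0.05740) + 3.246 × 0.05740 = 4.423 mg/L.
DO = 9.02 − 4.423 = 4.597 mg/L.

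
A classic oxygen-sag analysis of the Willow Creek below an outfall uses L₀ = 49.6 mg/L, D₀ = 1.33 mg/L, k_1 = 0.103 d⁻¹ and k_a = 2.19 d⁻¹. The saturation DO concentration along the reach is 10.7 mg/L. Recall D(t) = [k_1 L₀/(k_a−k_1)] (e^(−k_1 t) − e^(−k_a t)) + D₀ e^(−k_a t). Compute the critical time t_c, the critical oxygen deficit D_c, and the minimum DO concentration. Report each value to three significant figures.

With k_a/k_1 = 21.26 and 1 − D₀(k_a−k_1)/(k_1 L₀) = 0.4567,
t_c = ln(21.26 × 0.4567) / (2.19 − 0.103) = ln(9.710) / 2.087 = 2.273/2.087 = 1.089 d.
D_c = (k_1/k_a) L₀ e^(−k_1 t_c) = (0.103/2.19) × 49.6 × e^(−0.103×1.089) = 0.04703 × 49.6 × 0.8939 = 2.085 mg/L.
Minimum DO = C_s − D_c = 10.7 − 2.085 = 8.615 mg/L.

t_c ≈ 1.09 d; D_c ≈ 2.09 mg/L; min DO ≈ 8.61 mg/L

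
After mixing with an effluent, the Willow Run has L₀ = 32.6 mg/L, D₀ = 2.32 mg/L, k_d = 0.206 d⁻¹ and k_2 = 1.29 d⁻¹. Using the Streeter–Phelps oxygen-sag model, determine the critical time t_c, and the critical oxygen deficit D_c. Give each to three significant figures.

t_c ≈ 1.26 d; D_c ≈ 4.02 mg/L

At the critical point dD/dt = 0, so k_d L₀ e^(−k_d t) = k_2 D. Substituting D(t) from the Streeter–Phelps equation and solving for t gives
t_c = ln[(k_2/k_d)(1 − D₀(k_2−k_d)/(k_d L₀))] / (k_2−k_d).
Here k_2−k_d = 1.084 d⁻¹ and 1 − D₀(k_2−k_d)/(k_d L₀) = 1 − 2.32×1.084/(0.206×32.6) = 0.6255, so
t_c = ln(6.262 × 0.6255) / 1.084 = 1.365 / 1.084 = 1.260 d.
L(t_c) = L₀ e^(−k_d t_c) = 32.6 × 0.7715 = 25.15 mg/L, and at the critical point k_2 D_c = k_d L, so D_c = (0.206/1.29) × 25.15 = 4.016 mg/L.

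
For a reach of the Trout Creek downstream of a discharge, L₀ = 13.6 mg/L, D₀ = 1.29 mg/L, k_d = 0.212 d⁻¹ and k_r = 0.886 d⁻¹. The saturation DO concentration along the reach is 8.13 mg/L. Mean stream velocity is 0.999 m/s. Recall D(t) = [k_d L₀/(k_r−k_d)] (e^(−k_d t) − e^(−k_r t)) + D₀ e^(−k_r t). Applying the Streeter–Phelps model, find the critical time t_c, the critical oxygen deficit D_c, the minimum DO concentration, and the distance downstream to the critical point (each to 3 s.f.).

t_c ≈ 1.59 d; D_c ≈ 2.32 mg/L; min DO ≈ 5.81 mg/L; x_c ≈ 137 km

t_c = [1/(k_r−k_d)] ln[(k_r/k_d)(1 − D₀(k_r−k_d)/(k_d L₀))]
= [1/(0.886−0.212)] ln[(0.886/0.212)(1 − 1.29×0.6740/(0.212×13.6))]
= (1/0.6740) ln[4.179 × 0.6984] = 1.484 × ln(2.919) = 1.484 × 1.071 = 1.589 d.
D_c = (k_d/k_r) L₀ e^(−k_d t_c) = (0.212/0.886) × 13.6 × e^(−0.212×1.589) = 0.2393 × 13.6 × 0.7139 = 2.323 mg/L.
Minimum DO = C_s − D_c = 8.13 − 2.323 = 5.807 mg/L.
x_c = v t_c = 0.999 m/s × 1.589 d × 86400 s/d = 137200 m ≈ 137 km.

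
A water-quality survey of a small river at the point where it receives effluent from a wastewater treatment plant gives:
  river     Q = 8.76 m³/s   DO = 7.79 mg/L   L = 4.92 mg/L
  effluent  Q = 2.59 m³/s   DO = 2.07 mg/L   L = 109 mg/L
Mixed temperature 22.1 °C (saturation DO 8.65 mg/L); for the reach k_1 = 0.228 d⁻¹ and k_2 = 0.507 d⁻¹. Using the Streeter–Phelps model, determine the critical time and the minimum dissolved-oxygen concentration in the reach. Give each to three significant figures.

t_c ≈ 2.52 d; minimum DO ≈ 1.39 mg/L

Mixed DO = (8.76×7.79 + 2.59×2.07)/(8.76+2.59) = 73.60/11.35 = 6.485 mg/L.
Mixed L₀ = (8.76×4.92 + 2.59×109)/(11.35) = 325.4/11.35 = 28.67 mg/L.
Initial deficit D₀ = C_s − DO₀ = 8.65 − 6.485 = 2.165 mg/L.
t_c = (1/0.2790) ln[(0.507/0.228)(1 − 2.165×0.2790/(0.228×28.67))] = 3.584 × ln(2.018) = 2.517 d.
D_c = (0.228/0.507) × 28.67 × e^(−0.228×2.517) = 0.4497 × 28.67 × 0.5634 = 7.264 mg/L.
Minimum DO = 8.65 − 7.264 = 1.386 mg/L.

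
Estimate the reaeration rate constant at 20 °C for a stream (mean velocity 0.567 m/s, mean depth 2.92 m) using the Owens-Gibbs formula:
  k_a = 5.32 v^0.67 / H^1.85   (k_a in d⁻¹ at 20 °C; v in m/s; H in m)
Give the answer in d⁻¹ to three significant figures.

k_a ≈ 0.501 d⁻¹

k_a = 5.32 × 0.567^0.67 / 2.92^1.85 = 5.32 × 0.6838 / 7.260 = 0.5010 d⁻¹.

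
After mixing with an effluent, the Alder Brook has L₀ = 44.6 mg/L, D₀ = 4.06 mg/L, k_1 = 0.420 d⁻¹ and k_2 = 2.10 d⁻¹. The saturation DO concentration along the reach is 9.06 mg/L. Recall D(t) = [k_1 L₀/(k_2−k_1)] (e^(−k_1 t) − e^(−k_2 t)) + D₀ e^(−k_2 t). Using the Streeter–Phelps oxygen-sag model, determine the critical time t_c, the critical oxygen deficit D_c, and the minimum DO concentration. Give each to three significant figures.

At the critical point dD/dt = 0, so k_1 L₀ e^(−k_1 t) = k_2 D. Substituting D(t) from the Streeter–Phelps equation and solving for t gives
t_c = ln[(k_2/k_1)(1 − D₀(k_2−k_1)/(k_1 L₀))] / (k_2−k_1).
Here k_2−k_1 = 1.680 d⁻¹ and 1 − D₀(k_2−k_1)/(k_1 L₀) = 1 − 4.06×1.680/(0.420×44.6) = 0.6359, so
t_c = ln(5.000 × 0.6359) / 1.680 = 1.157 / 1.680 = 0.6885 d.
D_c = (k_1/k_2) L₀ e^(−k_1 t_c) = (0.420/2.10) × 44.6 × e^(−0.420×0.6885) = 0.2000 × 44.6 × 0.7489 = 6.680 mg/L.
Minimum DO = C_s − D_c = 9.06 − 6.680 = 2.380 mg/L.

t_c ≈ 0.689 d; D_c ≈ 6.68 mg/L; min DO ≈ 2.38 mg/L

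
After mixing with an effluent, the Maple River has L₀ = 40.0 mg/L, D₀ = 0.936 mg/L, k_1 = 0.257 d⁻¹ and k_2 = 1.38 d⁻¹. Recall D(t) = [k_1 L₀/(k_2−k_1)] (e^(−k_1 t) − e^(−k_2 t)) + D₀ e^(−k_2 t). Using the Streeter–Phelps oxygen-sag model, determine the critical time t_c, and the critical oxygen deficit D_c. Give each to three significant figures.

t_c ≈ 1.40 d; D_c ≈ 5.20 mg/L

With k_2/k_1 = 5.370 and 1 − D₀(k_2−k_1)/(k_1 L₀) = 0.8978,
t_c = ln(5.370 × 0.8978) / (1.38 − 0.257) = ln(4.821) / 1.123 = 1.573/1.123 = 1.401 d.
L(t_c) = L₀ e^(−k_1 t_c) = 40.0 × 0.6977 = 27.91 mg/L, and at the critical point k_2 D_c = k_1 L, so D_c = (0.257/1.38) × 27.91 = 5.197 mg/L.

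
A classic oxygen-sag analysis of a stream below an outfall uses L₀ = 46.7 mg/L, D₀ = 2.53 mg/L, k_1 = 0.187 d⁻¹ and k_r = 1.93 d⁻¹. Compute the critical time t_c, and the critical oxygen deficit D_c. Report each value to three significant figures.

t_c ≈ 0.936 d; D_c ≈ 3.80 mg/L

At the critical point dD/dt = 0, so k_1 L₀ e^(−k_1 t) = k_r D. Substituting D(t) from the Streeter–Phelps equation and solving for t gives
t_c = ln[(k_r/k_1)(1 − D₀(k_r−k_1)/(k_1 L₀))] / (k_r−k_1).
Here k_r−k_1 = 1.743 d⁻¹ and 1 − D₀(k_r−k_1)/(k_1 L₀) = 1 − 2.53×1.743/(0.187×46.7) = 0.4950, so
t_c = ln(10.32 × 0.4950) / 1.743 = 1.631 / 1.743 = 0.9358 d.
D_c = (k_1/k_r) L₀ e^(−k_1 t_c) = (0.187/1.93) × 46.7 × e^(−0.187×0.9358) = 0.09689 × 46.7 × 0.8395 = 3.798 mg/L.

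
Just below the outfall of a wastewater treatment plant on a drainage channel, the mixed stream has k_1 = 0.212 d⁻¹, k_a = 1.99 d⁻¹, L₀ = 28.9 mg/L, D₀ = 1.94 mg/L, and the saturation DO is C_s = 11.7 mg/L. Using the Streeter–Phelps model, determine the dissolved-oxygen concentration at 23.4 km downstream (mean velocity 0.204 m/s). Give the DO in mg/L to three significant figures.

DO ≈ 9.21 mg/L

Travel time t = x/v = 23.4 km / (0.204 m/s) = 23400 m / 0.204 m/s = 114700 s = 1.328 d.
k_1 L₀/(k_a−k_1) = 0.212×28.9/(1.99−0.212) = 6.127/1.778 = 3.446 mg/L.
e^(−k_1 t) = e^(−0.212×1.328) = 0.7547; e^(−k_a t) = e^(−1.99×1.328) = 0.07122.
D = 3.446 × (0.7547 − 0.07122) + 1.94 × 0.07122 = 2.355 + 0.1382 = 2.493 mg/L.
DO = C_s − D = 11.7 − 2.493 = 9.207 mg/L.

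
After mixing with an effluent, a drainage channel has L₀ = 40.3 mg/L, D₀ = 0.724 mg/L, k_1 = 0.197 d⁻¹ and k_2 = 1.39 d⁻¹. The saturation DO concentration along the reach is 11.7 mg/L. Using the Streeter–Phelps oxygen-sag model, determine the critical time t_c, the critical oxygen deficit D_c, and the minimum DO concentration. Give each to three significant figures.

t_c ≈ 1.54 d; D_c ≈ 4.22 mg/L; min DO ≈ 7.48 mg/L

With k_2/k_1 = 7.056 and 1 − D₀(k_2−k_1)/(k_1 L₀) = 0.8912,
t_c = ln(7.056 × 0.8912) / (1.39 − 0.197) = ln(6.288) / 1.193 = 1.839/1.193 = 1.541 d.
D_c = (k_1/k_2) L₀ e^(−k_1 t_c) = (0.197/1.39) × 40.3 × e^(−0.197×1.541) = 0.1417 × 40.3 × 0.7381 = 4.216 mg/L.
Minimum DO = C_s − D_c = 11.7 − 4.216 = 7.484 mg/L.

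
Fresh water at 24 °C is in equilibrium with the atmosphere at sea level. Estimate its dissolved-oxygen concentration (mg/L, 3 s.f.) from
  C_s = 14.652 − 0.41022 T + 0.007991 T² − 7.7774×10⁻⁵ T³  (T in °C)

C_s = 14.652 − 0.41022×24 + 0.007991×24² − 7.7774×10⁻⁵×24³ = 8.334 mg/L.

C_s ≈ 8.33 mg/L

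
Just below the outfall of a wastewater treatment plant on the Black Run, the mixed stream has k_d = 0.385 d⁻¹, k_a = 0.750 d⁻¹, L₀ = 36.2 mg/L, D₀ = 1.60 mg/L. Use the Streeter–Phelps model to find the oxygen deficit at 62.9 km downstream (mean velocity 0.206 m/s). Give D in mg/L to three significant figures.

D ≈ 7.21 mg/L

Travel time t = x/v = 62.9 km / (0.206 m/s) = 62900 m / 0.206 m/s = 305300 s = 3.534 d.
k_d L₀/(k_a−k_d) = 0.385×36.2/(0.750−0.385) = 13.94/0.3650 = 38.18 mg/L.
e^(−k_d t) = e^(−0.385×3.534) = 0.2565; e^(−k_a t) = e^(−0.750×3.534) = 0.07061.
D = 38.18 × (0.2565 − 0.07061) + 1.60 × 0.07061 = 7.098 + 0.1130 = 7.211 mg/L.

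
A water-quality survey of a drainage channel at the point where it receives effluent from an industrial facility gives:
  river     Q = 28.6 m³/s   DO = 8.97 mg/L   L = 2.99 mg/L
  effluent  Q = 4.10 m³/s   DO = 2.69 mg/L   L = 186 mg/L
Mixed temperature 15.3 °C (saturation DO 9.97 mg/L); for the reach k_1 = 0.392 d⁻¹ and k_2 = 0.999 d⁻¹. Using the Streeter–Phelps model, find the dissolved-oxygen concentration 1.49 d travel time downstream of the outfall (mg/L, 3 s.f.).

Mixed DO = (28.6×8.97 + 4.10×2.69)/(28.6+4.10) = 267.6/32.70 = 8.183 mg/L.
Mixed L₀ = (28.6×2.99 + 4.10×186)/(32.70) = 848.1/32.70 = 25.94 mg/L.
Initial deficit D₀ = C_s − DO₀ = 9.97 − 8.183 = 1.787 mg/L.
D(1.49) = [0.392×25.94/(0.999−0.392)](e^(−0.392×1.49) − e^(−0.999×1.49)) + 1.787 e^(−0.999×1.49)
= 16.75 × (0.5576 − 0.2257) + 1.787 × 0.2257 = 5.963 mg/L.
DO = 9.97 − 5.963 = 4.007 mg/L.

DO ≈ 4.01 mg/L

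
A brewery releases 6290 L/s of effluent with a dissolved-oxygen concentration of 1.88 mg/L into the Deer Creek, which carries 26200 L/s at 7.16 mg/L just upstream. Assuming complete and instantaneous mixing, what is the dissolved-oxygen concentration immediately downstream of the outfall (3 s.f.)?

Flow-weighted mixing: C = (Q_r C_r + Q_w C_w)/(Q_r + Q_w)
= (26200×7.16 + 6290×1.88)/(26200 + 6290) = 199400/32490 = 6.138 mg/L.

6.14 mg/L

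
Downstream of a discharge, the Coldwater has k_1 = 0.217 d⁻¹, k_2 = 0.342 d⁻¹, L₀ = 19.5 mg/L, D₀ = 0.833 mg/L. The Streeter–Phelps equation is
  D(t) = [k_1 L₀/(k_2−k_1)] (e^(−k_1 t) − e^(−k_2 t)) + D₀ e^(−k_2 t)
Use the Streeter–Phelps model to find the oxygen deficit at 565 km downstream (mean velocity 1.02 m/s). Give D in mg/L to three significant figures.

D ≈ 4.74 mg/L

Travel time t = x/v = 565 km / (1.02 m/s) = 565000 m / 1.02 m/s = 553900 s = 6.411 d.
k_1 L₀/(k_2−k_1) = 0.217×19.5/(0.342−0.217) = 4.231/0.1250 = 33.85 mg/L.
e^(−k_1 t) = e^(−0.217×6.411) = 0.2488; e^(−k_2 t) = e^(−0.342×6.411) = 0.1116.
D = 33.85 × (0.2488 − 0.1116) + 0.833 × 0.1116 = 4.643 + 0.09298 = 4.736 mg/L.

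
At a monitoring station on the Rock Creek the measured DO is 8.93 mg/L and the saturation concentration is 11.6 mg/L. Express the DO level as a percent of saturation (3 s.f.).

% saturation = C/C_s × 100 = 8.93/11.6 × 100 = 77.0 %.

77.0 % saturation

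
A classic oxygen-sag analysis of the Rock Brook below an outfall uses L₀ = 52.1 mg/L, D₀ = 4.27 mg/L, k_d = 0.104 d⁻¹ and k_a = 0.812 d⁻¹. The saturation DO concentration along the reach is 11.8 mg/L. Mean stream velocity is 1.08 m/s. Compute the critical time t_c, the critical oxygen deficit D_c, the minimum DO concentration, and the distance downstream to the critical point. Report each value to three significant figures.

At the critical point dD/dt = 0, so k_d L₀ e^(−k_d t) = k_a D. Substituting D(t) from the Streeter–Phelps equation and solving for t gives
t_c = ln[(k_a/k_d)(1 − D₀(k_a−k_d)/(k_d L₀))] / (k_a−k_d).
Here k_a−k_d = 0.7080 d⁻¹ and 1 − D₀(k_a−k_d)/(k_d L₀) = 1 − 4.27×0.7080/(0.104×52.1) = 0.4421, so
t_c = ln(7.808 × 0.4421) / 0.7080 = 1.239 / 0.7080 = 1.750 d.
L(t_c) = L₀ e^(−k_d t_c) = 52.1 × 0.8336 = 43.43 mg/L, and at the critical point k_a D_c = k_d L, so D_c = (0.104/0.812) × 43.43 = 5.563 mg/L.
Minimum DO = C_s − D_c = 11.8 − 5.563 = 6.237 mg/L.
x_c = v t_c = 1.08 m/s × 1.750 d × 86400 s/d = 163300 m ≈ 163 km.

t_c ≈ 1.75 d; D_c ≈ 5.56 mg/L; min DO ≈ 6.24 mg/L; x_c ≈ 163 km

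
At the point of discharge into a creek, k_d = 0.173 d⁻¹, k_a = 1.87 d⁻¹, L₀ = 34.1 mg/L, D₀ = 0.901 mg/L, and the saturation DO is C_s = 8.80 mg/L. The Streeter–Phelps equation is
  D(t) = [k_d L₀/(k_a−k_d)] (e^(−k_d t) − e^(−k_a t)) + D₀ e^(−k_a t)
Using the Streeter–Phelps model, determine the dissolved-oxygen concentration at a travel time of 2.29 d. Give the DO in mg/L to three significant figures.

k_d L₀/(k_a−k_d) = 0.173×34.1/(1.87−0.173) = 5.899/1.697 = 3.476 mg/L.
e^(−k_d t) = e^(−0.173×2.290) = 0.6729; e^(−k_a t) = e^(−1.87×2.290) = 0.01381.
D = 3.476 × (0.6729 − 0.01381) + 0.901 × 0.01381 = 2.291 + 0.01244 = 2.304 mg/L.
DO = C_s − D = 8.80 − 2.304 = 6.496 mg/L.

DO ≈ 6.50 mg/L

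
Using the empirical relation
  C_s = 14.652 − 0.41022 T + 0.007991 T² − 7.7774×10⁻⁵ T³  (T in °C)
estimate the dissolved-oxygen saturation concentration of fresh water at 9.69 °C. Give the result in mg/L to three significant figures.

C_s ≈ 11.4 mg/L

C_s = 14.652 − 0.41022×9.69 + 0.007991×9.69² − 7.7774×10⁻⁵×9.69³ = 11.36 mg/L.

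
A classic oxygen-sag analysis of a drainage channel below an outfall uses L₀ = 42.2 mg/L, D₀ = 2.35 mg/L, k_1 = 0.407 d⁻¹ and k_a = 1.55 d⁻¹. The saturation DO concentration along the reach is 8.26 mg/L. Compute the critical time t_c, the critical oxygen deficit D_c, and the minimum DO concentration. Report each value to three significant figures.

t_c ≈ 1.02 d; D_c ≈ 7.31 mg/L; min DO ≈ 0.947 mg/L

At the critical point dD/dt = 0, so k_1 L₀ e^(−k_1 t) = k_a D. Substituting D(t) from the Streeter–Phelps equation and solving for t gives
t_c = ln[(k_a/k_1)(1 − D₀(k_a−k_1)/(k_1 L₀))] / (k_a−k_1).
Here k_a−k_1 = 1.143 d⁻¹ and 1 − D₀(k_a−k_1)/(k_1 L₀) = 1 − 2.35×1.143/(0.407×42.2) = 0.8436, so
t_c = ln(3.808 × 0.8436) / 1.143 = 1.167 / 1.143 = 1.021 d.
L(t_c) = L₀ e^(−k_1 t_c) = 42.2 × 0.6599 = 27.85 mg/L, and at the critical point k_a D_c = k_1 L, so D_c = (0.407/1.55) × 27.85 = 7.313 mg/L.
Minimum DO = C_s − D_c = 8.26 − 7.313 = 0.9472 mg/L.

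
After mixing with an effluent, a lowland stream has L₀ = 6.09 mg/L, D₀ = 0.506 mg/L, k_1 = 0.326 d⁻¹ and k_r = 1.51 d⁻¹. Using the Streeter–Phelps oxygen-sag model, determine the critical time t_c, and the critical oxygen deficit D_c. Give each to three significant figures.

With k_r/k_1 = 4.632 and 1 − D₀(k_r−k_1)/(k_1 L₀) = 0.6982,
t_c = ln(4.632 × 0.6982) / (1.51 − 0.326) = ln(3.234) / 1.184 = 1.174/1.184 = 0.9914 d.
D_c = (k_1/k_r) L₀ e^(−k_1 t_c) = (0.326/1.51) × 6.09 × e^(−0.326×0.9914) = 0.2159 × 6.09 × 0.7238 = 0.9517 mg/L.

t_c ≈ 0.991 d; D_c ≈ 0.952 mg/L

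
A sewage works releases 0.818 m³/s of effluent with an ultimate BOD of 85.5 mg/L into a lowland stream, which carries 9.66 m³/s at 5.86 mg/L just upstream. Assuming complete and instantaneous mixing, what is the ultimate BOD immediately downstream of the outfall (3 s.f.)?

Flow-weighted mixing: C = (Q_r C_r + Q_w C_w)/(Q_r + Q_w)
= (9.66×5.86 + 0.818×85.5)/(9.66 + 0.818) = 126.5/10.48 = 12.08 mg/L.

12.1 mg/L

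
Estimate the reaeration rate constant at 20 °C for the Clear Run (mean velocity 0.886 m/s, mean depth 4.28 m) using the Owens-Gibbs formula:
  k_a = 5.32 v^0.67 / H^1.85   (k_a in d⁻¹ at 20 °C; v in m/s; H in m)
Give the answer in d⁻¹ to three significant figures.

k_a ≈ 0.333 d⁻¹

k_a = 5.32 × 0.886^0.67 / 4.28^1.85 = 5.32 × 0.9221 / 14.73 = 0.3331 d⁻¹.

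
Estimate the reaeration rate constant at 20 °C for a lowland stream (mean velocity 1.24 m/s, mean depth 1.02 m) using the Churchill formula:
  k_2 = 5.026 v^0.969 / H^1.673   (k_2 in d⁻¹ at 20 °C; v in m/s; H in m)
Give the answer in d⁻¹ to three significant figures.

k_2 = 5.026 × 1.24^0.969 / 1.02^1.673 = 5.026 × 1.232 / 1.034 = 5.989 d⁻¹.

k_2 ≈ 5.99 d⁻¹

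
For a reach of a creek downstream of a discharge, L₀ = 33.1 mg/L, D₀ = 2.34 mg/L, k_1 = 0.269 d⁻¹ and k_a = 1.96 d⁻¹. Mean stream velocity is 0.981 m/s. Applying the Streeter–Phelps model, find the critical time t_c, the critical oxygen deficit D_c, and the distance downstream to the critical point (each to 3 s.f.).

t_c ≈ 0.827 d; D_c ≈ 3.64 mg/L; x_c ≈ 70.1 km

t_c = [1/(k_a−k_1)] ln[(k_a/k_1)(1 − D₀(k_a−k_1)/(k_1 L₀))]
= [1/(1.96−0.269)] ln[(1.96/0.269)(1 − 2.34×1.691/(0.269×33.1))]
= (1/1.691) ln[7.286 × 0.5556] = 0.5914 × ln(4.048) = 0.5914 × 1.398 = 0.8269 d.
D_c = (k_1/k_a) L₀ e^(−k_1 t_c) = (0.269/1.96) × 33.1 × e^(−0.269×0.8269) = 0.1372 × 33.1 × 0.8006 = 3.637 mg/L.
x_c = v t_c = 0.981 m/s × 0.8269 d × 86400 s/d = 70090 m ≈ 70.1 km.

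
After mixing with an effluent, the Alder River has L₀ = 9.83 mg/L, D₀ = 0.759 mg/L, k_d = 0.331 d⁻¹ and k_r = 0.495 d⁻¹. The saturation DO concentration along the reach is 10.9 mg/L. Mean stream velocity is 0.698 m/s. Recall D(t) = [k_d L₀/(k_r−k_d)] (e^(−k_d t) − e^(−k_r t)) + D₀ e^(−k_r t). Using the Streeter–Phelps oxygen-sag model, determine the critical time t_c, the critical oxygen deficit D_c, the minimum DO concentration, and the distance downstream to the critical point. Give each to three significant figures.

With k_r/k_d = 1.495 and 1 − D₀(k_r−k_d)/(k_d L₀) = 0.9617,
t_c = ln(1.495 × 0.9617) / (0.495 − 0.331) = ln(1.438) / 0.1640 = 0.3634/0.1640 = 2.216 d.
L(t_c) = L₀ e^(−k_d t_c) = 9.83 × 0.4802 = 4.721 mg/L, and at the critical point k_r D_c = k_d L, so D_c = (0.331/0.495) × 4.721 = 3.157 mg/L.
Minimum DO = C_s − D_c = 10.9 − 3.157 = 7.743 mg/L.
x_c = v t_c = 0.698 m/s × 2.216 d × 86400 s/d = 133600 m ≈ 134 km.

t_c ≈ 2.22 d; D_c ≈ 3.16 mg/L; min DO ≈ 7.74 mg/L; x_c ≈ 134 km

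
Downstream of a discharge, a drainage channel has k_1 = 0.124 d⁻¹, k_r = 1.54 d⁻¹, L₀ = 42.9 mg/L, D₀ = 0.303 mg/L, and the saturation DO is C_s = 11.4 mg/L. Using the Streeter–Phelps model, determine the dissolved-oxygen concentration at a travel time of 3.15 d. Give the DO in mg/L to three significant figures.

DO ≈ 8.88 mg/L

k_1 L₀/(k_r−k_1) = 0.124×42.9/(1.54−0.124) = 5.320/1.416 = 3.757 mg/L.
e^(−k_1 t) = e^(−0.124×3.150) = 0.6767; e^(−k_r t) = e^(−1.54×3.150) = 0.007821.
D = 3.757 × (0.6767 − 0.007821) + 0.303 × 0.007821 = 2.513 + 0.002370 = 2.515 mg/L.
DO = C_s − D = 11.4 − 2.515 = 8.885 mg/L.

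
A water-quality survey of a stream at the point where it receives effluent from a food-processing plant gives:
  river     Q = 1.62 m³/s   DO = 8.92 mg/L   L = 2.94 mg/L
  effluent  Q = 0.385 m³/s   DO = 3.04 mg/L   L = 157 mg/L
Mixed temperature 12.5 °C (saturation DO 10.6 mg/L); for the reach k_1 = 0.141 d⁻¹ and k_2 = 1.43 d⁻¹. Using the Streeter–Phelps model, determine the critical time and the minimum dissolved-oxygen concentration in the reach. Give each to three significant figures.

t_c ≈ 0.588 d; minimum DO ≈ 7.65 mg/L

Mixed DO = (1.62×8.92 + 0.385×3.04)/(1.62+0.385) = 15.62/2.005 = 7.791 mg/L.
Mixed L₀ = (1.62×2.94 + 0.385×157)/(2.005) = 65.21/2.005 = 32.52 mg/L.
Initial deficit D₀ = C_s − DO₀ = 10.6 − 7.791 = 2.809 mg/L.
t_c = (1/1.289) ln[(1.43/0.141)(1 − 2.809×1.289/(0.141×32.52))] = 0.7758 × ln(2.134) = 0.5880 d.
D_c = (0.141/1.43) × 32.52 × e^(−0.141×0.5880) = 0.09860 × 32.52 × 0.9204 = 2.952 mg/L.
Minimum DO = 10.6 − 2.952 = 7.648 mg/L.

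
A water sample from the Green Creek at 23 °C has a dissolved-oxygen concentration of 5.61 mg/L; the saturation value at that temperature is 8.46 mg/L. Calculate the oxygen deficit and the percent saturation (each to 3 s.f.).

D ≈ 2.85 mg/L; 66.3 % saturation

D = C_s − C = 8.46 − 5.61 = 2.85 mg/L.
% saturation = 5.61/8.46 × 100 = 66.3 %.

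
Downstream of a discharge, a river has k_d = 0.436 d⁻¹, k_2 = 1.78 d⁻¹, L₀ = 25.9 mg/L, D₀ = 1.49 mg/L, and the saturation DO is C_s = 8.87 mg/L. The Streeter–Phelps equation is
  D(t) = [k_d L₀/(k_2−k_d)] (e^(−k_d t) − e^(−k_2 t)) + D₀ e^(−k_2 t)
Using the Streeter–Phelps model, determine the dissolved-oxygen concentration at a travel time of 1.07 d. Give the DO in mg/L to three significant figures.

k_d L₀/(k_2−k_d) = 0.436×25.9/(1.78−0.436) = 11.29/1.344 = 8.402 mg/L.
e^(−k_d t) = e^(−0.436×1.070) = 0.6272; e^(−k_2 t) = e^(−1.78×1.070) = 0.1489.
D = 8.402 × (0.6272 − 0.1489) + 1.49 × 0.1489 = 4.019 + 0.2218 = 4.241 mg/L.
DO = C_s − D = 8.87 − 4.241 = 4.629 mg/L.

DO ≈ 4.63 mg/L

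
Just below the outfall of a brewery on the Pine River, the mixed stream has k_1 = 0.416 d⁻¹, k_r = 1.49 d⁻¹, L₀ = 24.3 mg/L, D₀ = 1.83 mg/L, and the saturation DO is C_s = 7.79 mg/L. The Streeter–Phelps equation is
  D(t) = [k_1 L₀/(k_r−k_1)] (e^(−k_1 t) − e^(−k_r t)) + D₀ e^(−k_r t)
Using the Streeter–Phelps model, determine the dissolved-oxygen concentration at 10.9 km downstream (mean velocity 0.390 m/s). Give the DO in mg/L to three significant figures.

Travel time t = x/v = 10.9 km / (0.390 m/s) = 10900 m / 0.390 m/s = 27950 s = 0.3235 d.
k_1 L₀/(k_r−k_1) = 0.416×24.3/(1.49−0.416) = 10.11/1.074 = 9.412 mg/L.
e^(−k_1 t) = e^(−0.416×0.3235) = 0.8741; e^(−k_r t) = e^(−1.49×0.3235) = 0.6176.
D = 9.412 × (0.8741 − 0.6176) + 1.83 × 0.6176 = 2.415 + 1.130 = 3.545 mg/L.
DO = C_s − D = 7.79 − 3.545 = 4.245 mg/L.

DO ≈ 4.25 mg/L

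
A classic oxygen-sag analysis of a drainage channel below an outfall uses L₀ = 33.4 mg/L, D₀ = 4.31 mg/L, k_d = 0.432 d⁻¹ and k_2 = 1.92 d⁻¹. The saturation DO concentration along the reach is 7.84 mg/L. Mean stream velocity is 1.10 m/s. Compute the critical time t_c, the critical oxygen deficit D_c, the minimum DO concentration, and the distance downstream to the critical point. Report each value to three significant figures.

t_c ≈ 0.607 d; D_c ≈ 5.78 mg/L; min DO ≈ 2.06 mg/L; x_c ≈ 57.7 km

With k_2/k_d = 4.444 and 1 − D₀(k_2−k_d)/(k_d L₀) = 0.5555,
t_c = ln(4.444 × 0.5555) / (1.92 − 0.432) = ln(2.469) / 1.488 = 0.9038/1.488 = 0.6074 d.
D_c = (k_d/k_2) L₀ e^(−k_d t_c) = (0.432/1.92) × 33.4 × e^(−0.432×0.6074) = 0.2250 × 33.4 × 0.7692 = 5.781 mg/L.
Minimum DO = C_s − D_c = 7.84 − 5.781 = 2.059 mg/L.
x_c = v t_c = 1.10 m/s × 0.6074 d × 86400 s/d = 57730 m ≈ 57.7 km.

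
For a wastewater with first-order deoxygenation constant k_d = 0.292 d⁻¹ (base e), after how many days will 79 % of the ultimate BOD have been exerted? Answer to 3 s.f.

y/L₀ = 1 − e^(−k_d t) = 0.79 ⇒ e^(−k_d t) = 0.210
t = −ln(0.210) / 0.292 = 1.561 / 0.292 = 5.345 d.

t ≈ 5.34 d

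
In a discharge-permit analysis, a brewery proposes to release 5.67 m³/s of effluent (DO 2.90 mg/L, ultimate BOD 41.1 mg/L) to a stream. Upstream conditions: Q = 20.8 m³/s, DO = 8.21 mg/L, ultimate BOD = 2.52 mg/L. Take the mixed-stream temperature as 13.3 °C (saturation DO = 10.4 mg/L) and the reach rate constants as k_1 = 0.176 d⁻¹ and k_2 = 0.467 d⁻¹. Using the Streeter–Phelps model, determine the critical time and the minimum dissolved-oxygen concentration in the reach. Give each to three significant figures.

Mixed DO = (20.8×8.21 + 5.67×2.90)/(20.8+5.67) = 187.2/26.47 = 7.073 mg/L.
Mixed L₀ = (20.8×2.52 + 5.67×41.1)/(26.47) = 285.5/26.47 = 10.78 mg/L.
Initial deficit D₀ = C_s − DO₀ = 10.4 − 7.073 = 3.327 mg/L.
t_c = (1/0.2910) ln[(0.467/0.176)(1 − 3.327×0.2910/(0.176×10.78))] = 3.436 × ln(1.300) = 0.9009 d.
D_c = (0.176/0.467) × 10.78 × e^(−0.176×0.9009) = 0.3769 × 10.78 × 0.8534 = 3.468 mg/L.
Minimum DO = 10.4 − 3.468 = 6.932 mg/L.

t_c ≈ 0.901 d; minimum DO ≈ 6.93 mg/L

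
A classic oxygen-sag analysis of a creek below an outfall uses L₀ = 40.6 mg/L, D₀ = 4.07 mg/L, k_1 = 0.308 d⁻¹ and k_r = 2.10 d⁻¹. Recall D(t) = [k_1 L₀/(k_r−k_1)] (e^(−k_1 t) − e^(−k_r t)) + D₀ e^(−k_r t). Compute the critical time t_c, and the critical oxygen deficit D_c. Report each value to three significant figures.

t_c = [1/(k_r−k_1)] ln[(k_r/k_1)(1 − D₀(k_r−k_1)/(k_1 L₀))]
= [1/(2.10−0.308)] ln[(2.10/0.308)(1 − 4.07×1.792/(0.308×40.6))]
= (1/1.792) ln[6.818 × 0.4167] = 0.5580 × ln(2.841) = 0.5580 × 1.044 = 0.5828 d.
L(t_c) = L₀ e^(−k_1 t_c) = 40.6 × 0.8357 = 33.93 mg/L, and at the critical point k_r D_c = k_1 L, so D_c = (0.308/2.10) × 33.93 = 4.976 mg/L.

t_c ≈ 0.583 d; D_c ≈ 4.98 mg/L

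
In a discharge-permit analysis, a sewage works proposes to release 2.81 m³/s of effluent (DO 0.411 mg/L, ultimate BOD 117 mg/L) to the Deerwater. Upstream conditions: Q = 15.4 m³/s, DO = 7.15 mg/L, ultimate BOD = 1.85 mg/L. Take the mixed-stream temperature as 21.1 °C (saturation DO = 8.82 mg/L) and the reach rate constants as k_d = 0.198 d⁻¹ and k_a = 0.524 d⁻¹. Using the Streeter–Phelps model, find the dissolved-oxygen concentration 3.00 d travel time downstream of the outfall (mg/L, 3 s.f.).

Mixed DO = (15.4×7.15 + 2.81×0.411)/(15.4+2.81) = 111.3/18.21 = 6.110 mg/L.
Mixed L₀ = (15.4×1.85 + 2.81×117)/(18.21) = 357.3/18.21 = 19.62 mg/L.
Initial deficit D₀ = C_s − DO₀ = 8.82 − 6.110 = 2.710 mg/L.
D(3.00) = [0.198×19.62/(0.524−0.198)](e^(−0.198×3.00) − e^(−0.524×3.00)) + 2.710 e^(−0.524×3.00)
= 11.92 × (0.5521 − 0.2076) + 2.710 × 0.2076 = 4.667 mg/L.
DO = 8.82 − 4.667 = 4.153 mg/L.

DO ≈ 4.15 mg/L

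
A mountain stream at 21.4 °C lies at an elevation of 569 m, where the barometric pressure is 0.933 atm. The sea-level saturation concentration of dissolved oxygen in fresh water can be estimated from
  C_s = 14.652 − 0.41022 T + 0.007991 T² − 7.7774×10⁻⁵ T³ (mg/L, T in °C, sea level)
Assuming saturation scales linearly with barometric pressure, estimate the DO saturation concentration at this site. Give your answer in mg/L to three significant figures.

C_s ≈ 8.18 mg/L

At sea level: C_s = 14.652 − 0.41022×21.4 + 0.007991×21.4² − 7.7774×10⁻⁵×21.4³ = 8.771 mg/L.
Pressure correction: C_s' = 8.771 × 0.933 = 8.183 mg/L.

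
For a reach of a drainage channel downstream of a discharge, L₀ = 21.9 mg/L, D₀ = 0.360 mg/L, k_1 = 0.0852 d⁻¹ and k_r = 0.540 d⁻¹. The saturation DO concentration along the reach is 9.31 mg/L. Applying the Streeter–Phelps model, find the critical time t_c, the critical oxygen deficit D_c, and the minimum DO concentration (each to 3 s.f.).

At the critical point dD/dt = 0, so k_1 L₀ e^(−k_1 t) = k_r D. Substituting D(t) from the Streeter–Phelps equation and solving for t gives
t_c = ln[(k_r/k_1)(1 − D₀(k_r−k_1)/(k_1 L₀))] / (k_r−k_1).
Here k_r−k_1 = 0.4548 d⁻¹ and 1 − D₀(k_r−k_1)/(k_1 L₀) = 1 − 0.360×0.4548/(0.0852×21.9) = 0.9123, so
t_c = ln(6.338 × 0.9123) / 0.4548 = 1.755 / 0.4548 = 3.858 d.
D_c = (k_1/k_r) L₀ e^(−k_1 t_c) = (0.0852/0.540) × 21.9 × e^(−0.0852×3.858) = 0.1578 × 21.9 × 0.7198 = 2.487 mg/L.
Minimum DO = C_s − D_c = 9.31 − 2.487 = 6.823 mg/L.

t_c ≈ 3.86 d; D_c ≈ 2.49 mg/L; min DO ≈ 6.82 mg/L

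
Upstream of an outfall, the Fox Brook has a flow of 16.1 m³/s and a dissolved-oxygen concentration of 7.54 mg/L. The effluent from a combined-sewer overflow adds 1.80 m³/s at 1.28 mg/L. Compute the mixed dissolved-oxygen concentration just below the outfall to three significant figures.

Flow-weighted mixing: C = (Q_r C_r + Q_w C_w)/(Q_r + Q_w)
= (16.1×7.54 + 1.80×1.28)/(16.1 + 1.80) = 123.7/17.90 = 6.911 mg/L.

6.91 mg/L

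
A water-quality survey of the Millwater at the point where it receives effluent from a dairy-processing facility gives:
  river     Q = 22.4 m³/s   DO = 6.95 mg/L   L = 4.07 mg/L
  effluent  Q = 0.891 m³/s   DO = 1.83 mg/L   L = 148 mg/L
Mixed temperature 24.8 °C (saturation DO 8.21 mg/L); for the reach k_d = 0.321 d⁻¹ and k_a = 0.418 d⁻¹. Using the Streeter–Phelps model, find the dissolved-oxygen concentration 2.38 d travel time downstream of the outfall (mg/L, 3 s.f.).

DO ≈ 4.63 mg/L

Mixed DO = (22.4×6.95 + 0.891×1.83)/(22.4+0.891) = 157.3/23.29 = 6.754 mg/L.
Mixed L₀ = (22.4×4.07 + 0.891×148)/(23.29) = 223.0/23.29 = 9.576 mg/L.
Initial deficit D₀ = C_s − DO₀ = 8.21 − 6.754 = 1.456 mg/L.
D(2.38) = [0.321×9.576/(0.418−0.321)](e^(−0.321×2.38) − e^(−0.418×2.38)) + 1.456 e^(−0.418×2.38)
= 31.69 × (0.4658 − 0.3698) + 1.456 × 0.3698 = 3.581 mg/L.
DO = 8.21 − 3.581 = 4.629 mg/L.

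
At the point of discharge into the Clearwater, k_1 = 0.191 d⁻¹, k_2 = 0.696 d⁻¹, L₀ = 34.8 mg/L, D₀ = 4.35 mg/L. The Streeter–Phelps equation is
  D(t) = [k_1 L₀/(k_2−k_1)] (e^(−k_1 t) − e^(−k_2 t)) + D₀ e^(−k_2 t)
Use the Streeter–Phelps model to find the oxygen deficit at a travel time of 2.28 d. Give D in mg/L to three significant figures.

k_1 L₀/(k_2−k_1) = 0.191×34.8/(0.696−0.191) = 6.647/0.5050 = 13.16 mg/L.
e^(−k_1 t) = e^(−0.191×2.280) = 0.6470; e^(−k_2 t) = e^(−0.696×2.280) = 0.2046.
D = 13.16 × (0.6470 − 0.2046) + 4.35 × 0.2046 = 5.823 + 0.8898 = 6.713 mg/L.

D ≈ 6.71 mg/L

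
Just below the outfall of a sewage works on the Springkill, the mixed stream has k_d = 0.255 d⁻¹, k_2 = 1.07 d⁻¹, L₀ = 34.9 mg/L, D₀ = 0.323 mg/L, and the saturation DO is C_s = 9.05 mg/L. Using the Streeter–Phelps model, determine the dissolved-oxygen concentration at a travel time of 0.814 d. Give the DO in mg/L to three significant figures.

DO ≈ 4.61 mg/L

k_d L₀/(k_2−k_d) = 0.255×34.9/(1.07−0.255) = 8.899/0.8150 = 10.92 mg/L.
e^(−k_d t) = e^(−0.255×0.8140) = 0.8126; e^(−k_2 t) = e^(−1.07×0.8140) = 0.4185.
D = 10.92 × (0.8126 − 0.4185) + 0.323 × 0.4185 = 4.303 + 0.1352 = 4.438 mg/L.
DO = C_s − D = 9.05 − 4.438 = 4.612 mg/L.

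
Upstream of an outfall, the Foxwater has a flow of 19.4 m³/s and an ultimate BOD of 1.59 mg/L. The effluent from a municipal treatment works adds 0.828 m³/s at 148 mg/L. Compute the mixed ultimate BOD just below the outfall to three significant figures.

Flow-weighted mixing: C = (Q_r C_r + Q_w C_w)/(Q_r + Q_w)
= (19.4×1.59 + 0.828×148)/(19.4 + 0.828) = 153.4/20.23 = 7.583 mg/L.

7.58 mg/L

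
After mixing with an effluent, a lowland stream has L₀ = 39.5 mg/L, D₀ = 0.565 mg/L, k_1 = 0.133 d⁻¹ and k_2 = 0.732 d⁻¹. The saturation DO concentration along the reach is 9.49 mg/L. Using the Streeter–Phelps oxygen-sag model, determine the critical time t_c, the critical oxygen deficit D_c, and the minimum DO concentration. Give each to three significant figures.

At the critical point dD/dt = 0, so k_1 L₀ e^(−k_1 t) = k_2 D. Substituting D(t) from the Streeter–Phelps equation and solving for t gives
t_c = ln[(k_2/k_1)(1 − D₀(k_2−k_1)/(k_1 L₀))] / (k_2−k_1).
Here k_2−k_1 = 0.5990 d⁻¹ and 1 − D₀(k_2−k_1)/(k_1 L₀) = 1 − 0.565×0.5990/(0.133×39.5) = 0.9356, so
t_c = ln(5.504 × 0.9356) / 0.5990 = 1.639 / 0.5990 = 2.736 d.
L(t_c) = L₀ e^(−k_1 t_c) = 39.5 × 0.6950 = 27.45 mg/L, and at the critical point k_2 D_c = k_1 L, so D_c = (0.133/0.732) × 27.45 = 4.988 mg/L.
Minimum DO = C_s − D_c = 9.49 − 4.988 = 4.502 mg/L.

t_c ≈ 2.74 d; D_c ≈ 4.99 mg/L; min DO ≈ 4.50 mg/L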